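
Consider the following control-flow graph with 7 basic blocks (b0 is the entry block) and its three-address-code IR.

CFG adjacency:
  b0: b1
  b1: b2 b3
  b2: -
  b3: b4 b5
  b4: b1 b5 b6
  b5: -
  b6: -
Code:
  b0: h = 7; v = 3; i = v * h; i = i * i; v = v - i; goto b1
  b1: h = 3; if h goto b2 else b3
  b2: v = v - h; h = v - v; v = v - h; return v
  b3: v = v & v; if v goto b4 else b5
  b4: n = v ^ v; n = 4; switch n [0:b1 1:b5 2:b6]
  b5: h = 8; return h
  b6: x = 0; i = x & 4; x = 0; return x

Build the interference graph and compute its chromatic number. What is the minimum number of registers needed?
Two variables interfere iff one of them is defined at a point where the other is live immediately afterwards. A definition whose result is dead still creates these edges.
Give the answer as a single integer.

Answer: 2

Analysis:
def/use:
  b0: {h,i,v} / ∅
  b1: {h} / ∅
  b2: {h,v} / {h,v}
  b3: {v} / {v}
  b4: {n} / {v}
  b5: {h} / ∅
  b6: {i,x} / ∅

Liveness:
  live b0: ∅→{v}
  live b1: {v}→{h,v}
  live b2: {h,v}→∅
  live b3: {v}→{v}
  live b4: {v}→{v}
  live b5: ∅→∅
  live b6: ∅→∅

Interference:
  h — {v}
  i — {v}
  n — {v}
  v — {h,i,n}
  x — ∅

Chromatic number:
  clique {h,v} ⇒ need ≥ 2
  2-colouring: c0={v,x}  c1={h,i,n}
  χ = 2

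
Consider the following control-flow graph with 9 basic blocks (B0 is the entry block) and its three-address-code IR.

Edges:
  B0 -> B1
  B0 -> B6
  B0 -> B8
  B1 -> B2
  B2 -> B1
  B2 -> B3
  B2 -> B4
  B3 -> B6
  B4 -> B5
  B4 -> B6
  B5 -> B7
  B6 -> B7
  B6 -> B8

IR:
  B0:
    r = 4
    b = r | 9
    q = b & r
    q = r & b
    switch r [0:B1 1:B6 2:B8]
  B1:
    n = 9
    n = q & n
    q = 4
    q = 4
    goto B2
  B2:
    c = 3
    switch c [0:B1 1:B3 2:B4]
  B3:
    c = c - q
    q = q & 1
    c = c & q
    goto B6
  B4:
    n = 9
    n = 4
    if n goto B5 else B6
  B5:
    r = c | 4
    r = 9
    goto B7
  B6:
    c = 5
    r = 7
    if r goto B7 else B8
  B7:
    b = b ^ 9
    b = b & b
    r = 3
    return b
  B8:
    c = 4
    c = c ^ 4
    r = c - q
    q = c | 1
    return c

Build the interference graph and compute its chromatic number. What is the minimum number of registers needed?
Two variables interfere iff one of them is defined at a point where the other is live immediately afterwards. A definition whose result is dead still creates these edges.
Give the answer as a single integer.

Per-block:
  B0: def={b,q,r} ue=∅
  B1: def={n,q} ue={q}
  B2: def={c} ue=∅
  B3: def={c,q} ue={c,q}
  B4: def={n} ue=∅
  B5: def={r} ue={c}
  B6: def={c,r} ue=∅
  B7: def={b,r} ue={b}
  B8: def={c,q,r} ue={q}

Liveness:
  live B0: ∅→{b,q}
  live B1: {b,q}→{b,q}
  live B2: {b,q}→{b,c,q}
  live B3: {b,c,q}→{b,q}
  live B4: {b,c,q}→{b,c,q}
  live B5: {b,c}→{b}
  live B6: {b,q}→{b,q}
  live B7: {b}→∅
  live B8: {q}→∅

Interfere edges:
  b↔{c,n,q,r}
  c↔{b,n,q,r}
  n↔{b,c,q}
  q↔{b,c,n,r}
  r↔{b,c,q}

Chromatic number:
  {b,c,n,q} pairwise interfere (4-clique) ⇒ χ ≥ 4
  assign b→c0 c→c1 n→c3 q→c2 r→c3 — no edge inside a register ⇒ χ ≤ 4
  χ = 4

Answer: 4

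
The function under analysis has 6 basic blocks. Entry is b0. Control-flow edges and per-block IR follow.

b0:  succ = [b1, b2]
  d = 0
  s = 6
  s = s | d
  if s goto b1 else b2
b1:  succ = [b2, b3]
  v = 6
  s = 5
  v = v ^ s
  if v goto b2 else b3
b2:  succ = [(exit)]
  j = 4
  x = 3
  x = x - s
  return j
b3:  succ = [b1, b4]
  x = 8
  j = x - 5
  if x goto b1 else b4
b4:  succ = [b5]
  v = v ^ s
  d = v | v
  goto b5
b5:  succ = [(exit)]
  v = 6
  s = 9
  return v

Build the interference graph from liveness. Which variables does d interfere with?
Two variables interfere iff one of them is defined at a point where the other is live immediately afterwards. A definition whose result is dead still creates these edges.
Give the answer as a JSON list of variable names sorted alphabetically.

def/use:
  b0 def {d,s} use ∅
  b1 def {s,v} use ∅
  b2 def {j,x} use {s}
  b3 def {j,x} use ∅
  b4 def {d,v} use {s,v}
  b5 def {s,v} use ∅

Live sets:
  b0: in=∅ out={s}
  b1: in=∅ out={s,v}
  b2: in={s} out=∅
  b3: in={s,v} out={s,v}
  b4: in={s,v} out=∅
  b5: in=∅ out=∅

Interference:
  d↔{s}
  j↔{s,v,x}
  s↔{d,j,v,x}
  v↔{j,s,x}
  x↔{j,s,v}

N(d) = ["s"]

Answer: ["s"]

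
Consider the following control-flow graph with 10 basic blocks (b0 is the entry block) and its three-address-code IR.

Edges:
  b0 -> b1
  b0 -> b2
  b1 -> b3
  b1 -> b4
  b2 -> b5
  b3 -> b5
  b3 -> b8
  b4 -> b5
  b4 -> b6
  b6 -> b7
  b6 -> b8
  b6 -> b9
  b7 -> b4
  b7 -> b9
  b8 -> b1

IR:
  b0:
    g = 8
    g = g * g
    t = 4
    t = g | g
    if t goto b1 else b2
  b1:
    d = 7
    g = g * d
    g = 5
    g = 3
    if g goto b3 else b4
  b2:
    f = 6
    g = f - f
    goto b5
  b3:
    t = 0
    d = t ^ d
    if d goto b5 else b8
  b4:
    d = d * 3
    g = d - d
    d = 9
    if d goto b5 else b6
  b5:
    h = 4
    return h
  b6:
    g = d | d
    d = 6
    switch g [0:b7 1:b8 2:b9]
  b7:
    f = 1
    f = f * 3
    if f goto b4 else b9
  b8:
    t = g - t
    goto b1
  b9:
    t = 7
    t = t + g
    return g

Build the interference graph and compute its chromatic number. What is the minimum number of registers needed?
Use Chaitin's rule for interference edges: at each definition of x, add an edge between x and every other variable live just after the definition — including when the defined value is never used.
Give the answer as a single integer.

def/use:
  b0 def {g,t} use ∅
  b1 def {d,g} use {g}
  b2 def {f,g} use ∅
  b3 def {d,t} use {d}
  b4 def {d,g} use {d}
  b5 def {h} use ∅
  b6 def {d,g} use {d}
  b7 def {f} use ∅
  b8 def {t} use {g,t}
  b9 def {t} use {g}

Backward fixpoint:
  live b0: ∅→{g,t}
  live b1: {g,t}→{d,g,t}
  live b2: ∅→∅
  live b3: {d,g}→{g,t}
  live b4: {d,t}→{d,t}
  live b5: ∅→∅
  live b6: {d,t}→{d,g,t}
  live b7: {d,g,t}→{d,g,t}
  live b8: {g,t}→{g,t}
  live b9: {g}→∅

Interfere edges:
  d — {f,g,t}
  f — {d,g,t}
  g — {d,f,t}
  h — ∅
  t — {d,f,g}

Registers:
  clique {d,f,g,t} ⇒ need ≥ 4
  4-colouring: r0={d,h}  r1={f}  r2={g}  r3={t}
  χ = 4

Answer: 4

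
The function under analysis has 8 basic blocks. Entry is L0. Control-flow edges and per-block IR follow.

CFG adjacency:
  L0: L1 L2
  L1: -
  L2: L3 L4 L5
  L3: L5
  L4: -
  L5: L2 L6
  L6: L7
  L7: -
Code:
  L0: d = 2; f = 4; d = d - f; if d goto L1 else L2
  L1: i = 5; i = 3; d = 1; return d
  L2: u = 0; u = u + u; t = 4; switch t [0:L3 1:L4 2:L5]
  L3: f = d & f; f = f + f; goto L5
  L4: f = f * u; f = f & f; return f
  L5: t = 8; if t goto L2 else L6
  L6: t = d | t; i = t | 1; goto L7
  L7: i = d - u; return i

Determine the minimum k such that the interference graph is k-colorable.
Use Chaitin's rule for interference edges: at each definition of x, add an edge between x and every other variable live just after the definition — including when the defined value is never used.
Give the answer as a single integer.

Per-block:
  L0 def {d,f} use ∅
  L1 def {d,i} use ∅
  L2 def {t,u} use ∅
  L3 def {f} use {d,f}
  L4 def {f} use {f,u}
  L5 def {t} use ∅
  L6 def {i,t} use {d,t}
  L7 def {i} use {d,u}

Backward fixpoint:
  L0: in=∅ out={d,f}
  L1: in=∅ out=∅
  L2: in={d,f} out={d,f,u}
  L3: in={d,f,u} out={d,f,u}
  L4: in={f,u} out=∅
  L5: in={d,f,u} out={d,f,t,u}
  L6: in={d,t,u} out={d,u}
  L7: in={d,u} out=∅

Interference:
  d — {f,i,t,u}
  f — {d,t,u}
  i — {d,u}
  t — {d,f,u}
  u — {d,f,i,t}

Registers:
  clique {d,f,t,u} ⇒ need ≥ 4
  4-colouring: c0={d}  c1={u}  c2={f,i}  c3={t}
  χ = 4

Answer: 4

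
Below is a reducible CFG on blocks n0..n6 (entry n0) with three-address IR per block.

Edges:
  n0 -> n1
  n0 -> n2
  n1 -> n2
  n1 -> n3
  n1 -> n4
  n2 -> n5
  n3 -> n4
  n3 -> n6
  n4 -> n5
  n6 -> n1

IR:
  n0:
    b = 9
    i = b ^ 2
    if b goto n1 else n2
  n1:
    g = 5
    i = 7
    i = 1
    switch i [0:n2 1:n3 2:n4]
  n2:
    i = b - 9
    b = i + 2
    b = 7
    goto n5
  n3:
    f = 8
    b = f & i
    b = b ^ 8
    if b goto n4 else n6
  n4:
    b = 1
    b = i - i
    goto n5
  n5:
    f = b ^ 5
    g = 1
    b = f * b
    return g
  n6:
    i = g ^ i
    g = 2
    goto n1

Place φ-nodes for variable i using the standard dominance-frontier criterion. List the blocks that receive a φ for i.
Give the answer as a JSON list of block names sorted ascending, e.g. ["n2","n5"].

idom tree: n1←n0 n2←n0 n3←n1 n4←n1 n5←n0 n6←n3
Dom∩ at merges:
  n1: preds {n0,n6}: {n0} ∩ {n0,n1,n3,n6} = {n0}; idom=n0
  n2: preds {n0,n1}: {n0} ∩ {n0,n1} = {n0}; idom=n0
  n4: preds {n1,n3}: {n0,n1} ∩ {n0,n1,n3} = {n0,n1}; idom=n1
  n5: preds {n2,n4}: {n0,n2} ∩ {n0,n1,n4} = {n0}; idom=n0

DF walk-up:
  n1←n0: walk · to n0
  n1←n6: walk n6→n3→n1 to n0
  n2←n0: walk · to n0
  n2←n1: walk n1 to n0
  n4←n1: walk · to n1
  n4←n3: walk n3 to n1
  n5←n2: walk n2 to n0
  n5←n4: walk n4→n1 to n0
  n0: DF=∅
  n1: DF={n1,n2,n5}
  n2: DF={n5}
  n3: DF={n1,n4}
  n4: DF={n5}
  n5: DF=∅
  n6: DF={n1}

φ for i: defs {n0,n1,n2,n6}
  DF⁺ = {n1,n2,n5}

Answer: ["n1", "n2", "n5"]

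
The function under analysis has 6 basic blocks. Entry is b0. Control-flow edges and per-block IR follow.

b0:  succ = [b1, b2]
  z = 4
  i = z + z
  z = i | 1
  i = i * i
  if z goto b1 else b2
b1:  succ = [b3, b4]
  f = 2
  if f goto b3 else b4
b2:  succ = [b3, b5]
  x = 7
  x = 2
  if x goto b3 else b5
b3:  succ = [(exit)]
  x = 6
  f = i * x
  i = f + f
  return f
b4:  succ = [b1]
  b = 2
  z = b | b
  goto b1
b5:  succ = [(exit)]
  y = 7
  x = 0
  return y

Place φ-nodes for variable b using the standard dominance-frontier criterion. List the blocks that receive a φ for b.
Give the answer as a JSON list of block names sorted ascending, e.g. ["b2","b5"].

Answer: ["b1", "b3"]

Working:
idom tree: b1←b0 b2←b0 b3←b0 b4←b1 b5←b2
Dom at joins:
  b1: preds {b0,b4}: {b0} ∩ {b0,b1,b4} = {b0}; idom=b0
  b3: preds {b1,b2}: {b0,b1} ∩ {b0,b2} = {b0}; idom=b0

Frontier:
  b1←b0: walk · to b0
  b1←b4: walk b4→b1 to b0
  b3←b1: walk b1 to b0
  b3←b2: walk b2 to b0
  DF(b0)=∅
  DF(b1)={b1,b3}
  DF(b2)={b3}
  DF(b3)=∅
  DF(b4)={b1}
  DF(b5)=∅

φ for b: defs {b4}
  DF⁺ = {b1,b3}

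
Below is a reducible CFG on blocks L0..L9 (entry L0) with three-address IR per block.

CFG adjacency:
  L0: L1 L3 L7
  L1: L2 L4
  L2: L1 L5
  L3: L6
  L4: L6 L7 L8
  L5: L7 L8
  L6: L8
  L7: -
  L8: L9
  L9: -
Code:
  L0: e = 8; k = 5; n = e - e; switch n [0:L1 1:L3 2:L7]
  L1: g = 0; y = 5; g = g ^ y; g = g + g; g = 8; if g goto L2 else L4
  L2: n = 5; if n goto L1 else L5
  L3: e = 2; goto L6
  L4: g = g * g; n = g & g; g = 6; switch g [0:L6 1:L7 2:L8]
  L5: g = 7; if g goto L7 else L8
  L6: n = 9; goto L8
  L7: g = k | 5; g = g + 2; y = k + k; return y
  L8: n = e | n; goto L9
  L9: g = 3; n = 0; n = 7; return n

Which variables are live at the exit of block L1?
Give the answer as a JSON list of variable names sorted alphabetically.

Block summaries:
  L0: {e,k,n} / ∅
  L1: {g,y} / ∅
  L2: {n} / ∅
  L3: {e} / ∅
  L4: {g,n} / {g}
  L5: {g} / ∅
  L6: {n} / ∅
  L7: {g,y} / {k}
  L8: {n} / {e,n}
  L9: {g,n} / ∅

Liveness:
  live L0: ∅→{e,k}
  live L1: {e,k}→{e,g,k}
  live L2: {e,k}→{e,k,n}
  live L3: ∅→{e}
  live L4: {e,g,k}→{e,k,n}
  live L5: {e,k,n}→{e,k,n}
  live L6: {e}→{e,n}
  live L7: {k}→∅
  live L8: {e,n}→∅
  live L9: ∅→∅

live-out(L1) = ["e", "g", "k"]

Answer: ["e", "g", "k"]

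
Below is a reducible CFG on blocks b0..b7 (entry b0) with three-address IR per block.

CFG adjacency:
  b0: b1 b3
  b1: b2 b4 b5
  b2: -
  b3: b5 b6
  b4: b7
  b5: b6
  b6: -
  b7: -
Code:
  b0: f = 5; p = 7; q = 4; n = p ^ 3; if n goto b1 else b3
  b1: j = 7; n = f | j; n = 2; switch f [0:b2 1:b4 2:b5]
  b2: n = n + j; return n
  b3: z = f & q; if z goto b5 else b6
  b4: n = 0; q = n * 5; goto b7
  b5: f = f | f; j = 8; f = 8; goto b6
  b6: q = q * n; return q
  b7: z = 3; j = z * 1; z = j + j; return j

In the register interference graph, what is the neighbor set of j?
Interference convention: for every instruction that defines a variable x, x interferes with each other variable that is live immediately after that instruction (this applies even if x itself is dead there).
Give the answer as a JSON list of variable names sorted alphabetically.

Block summaries:
  b0 def {f,n,p,q} use ∅
  b1 def {j,n} use {f}
  b2 def {n} use {j,n}
  b3 def {z} use {f,q}
  b4 def {n,q} use ∅
  b5 def {f,j} use {f}
  b6 def {q} use {n,q}
  b7 def {j,z} use ∅

Live sets:
  live b0: ∅→{f,n,q}
  live b1: {f,q}→{f,j,n,q}
  live b2: {j,n}→∅
  live b3: {f,n,q}→{f,n,q}
  live b4: ∅→∅
  live b5: {f,n,q}→{n,q}
  live b6: {n,q}→∅
  live b7: ∅→∅

Interfere edges:
  f — {j,n,p,q,z}
  j — {f,n,q,z}
  n — {f,j,q,z}
  p — {f,q}
  q — {f,j,n,p,z}
  z — {f,j,n,q}

N(j) = ["f", "n", "q", "z"]

Answer: ["f", "n", "q", "z"]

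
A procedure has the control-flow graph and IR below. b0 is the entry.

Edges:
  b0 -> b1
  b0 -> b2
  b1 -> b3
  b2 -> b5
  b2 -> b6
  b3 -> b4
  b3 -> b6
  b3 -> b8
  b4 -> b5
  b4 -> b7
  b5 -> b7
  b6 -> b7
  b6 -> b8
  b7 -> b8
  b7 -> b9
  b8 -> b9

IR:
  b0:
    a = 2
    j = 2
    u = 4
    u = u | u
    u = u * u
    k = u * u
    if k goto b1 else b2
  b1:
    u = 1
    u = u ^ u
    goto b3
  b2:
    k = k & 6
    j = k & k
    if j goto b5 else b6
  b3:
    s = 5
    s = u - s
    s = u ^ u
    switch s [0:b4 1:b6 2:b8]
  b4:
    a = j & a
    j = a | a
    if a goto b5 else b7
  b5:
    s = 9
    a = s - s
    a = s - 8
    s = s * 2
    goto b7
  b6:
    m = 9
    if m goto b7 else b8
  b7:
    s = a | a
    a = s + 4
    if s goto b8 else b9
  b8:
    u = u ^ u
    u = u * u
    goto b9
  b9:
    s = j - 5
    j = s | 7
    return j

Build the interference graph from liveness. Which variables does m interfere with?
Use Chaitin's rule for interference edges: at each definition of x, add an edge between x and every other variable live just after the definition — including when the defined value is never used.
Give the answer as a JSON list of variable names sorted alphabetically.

Block summaries:
  b0 def {a,j,k,u} use ∅
  b1 def {u} use ∅
  b2 def {j,k} use {k}
  b3 def {s} use {u}
  b4 def {a,j} use {a,j}
  b5 def {a,s} use ∅
  b6 def {m} use ∅
  b7 def {a,s} use {a}
  b8 def {u} use {u}
  b9 def {j,s} use {j}

Live sets:
  live b0: ∅→{a,j,k,u}
  live b1: {a,j}→{a,j,u}
  live b2: {a,k,u}→{a,j,u}
  live b3: {a,j,u}→{a,j,u}
  live b4: {a,j,u}→{a,j,u}
  live b5: {j,u}→{a,j,u}
  live b6: {a,j,u}→{a,j,u}
  live b7: {a,j,u}→{j,u}
  live b8: {j,u}→{j}
  live b9: {j}→∅

Interfere edges:
  a — {j,k,m,s,u}
  j — {a,k,m,s,u}
  k — {a,j,u}
  m — {a,j,u}
  s — {a,j,u}
  u — {a,j,k,m,s}

N(m) = ["a", "j", "u"]

Answer: ["a", "j", "u"]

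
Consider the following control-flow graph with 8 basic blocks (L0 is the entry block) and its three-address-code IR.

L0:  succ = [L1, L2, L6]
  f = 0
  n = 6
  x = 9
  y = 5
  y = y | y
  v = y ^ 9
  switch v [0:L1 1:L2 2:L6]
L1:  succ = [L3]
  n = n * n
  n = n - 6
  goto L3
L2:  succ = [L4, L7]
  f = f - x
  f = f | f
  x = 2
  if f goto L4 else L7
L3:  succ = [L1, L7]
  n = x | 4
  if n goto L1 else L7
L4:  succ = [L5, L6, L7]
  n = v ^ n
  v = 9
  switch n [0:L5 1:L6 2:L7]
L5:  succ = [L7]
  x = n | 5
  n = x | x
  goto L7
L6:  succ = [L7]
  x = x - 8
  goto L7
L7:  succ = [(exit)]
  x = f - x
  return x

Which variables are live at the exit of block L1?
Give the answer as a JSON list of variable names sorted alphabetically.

Block summaries:
  L0: def={f,n,v,x,y} ue=∅
  L1: def={n} ue={n}
  L2: def={f,x} ue={f,x}
  L3: def={n} ue={x}
  L4: def={n,v} ue={n,v}
  L5: def={n,x} ue={n}
  L6: def={x} ue={x}
  L7: def={x} ue={f,x}

Liveness:
  L0: in=∅ out={f,n,v,x}
  L1: in={f,n,x} out={f,x}
  L2: in={f,n,v,x} out={f,n,v,x}
  L3: in={f,x} out={f,n,x}
  L4: in={f,n,v,x} out={f,n,x}
  L5: in={f,n} out={f,x}
  L6: in={f,x} out={f,x}
  L7: in={f,x} out=∅

live-out(L1) = ["f", "x"]

Answer: ["f", "x"]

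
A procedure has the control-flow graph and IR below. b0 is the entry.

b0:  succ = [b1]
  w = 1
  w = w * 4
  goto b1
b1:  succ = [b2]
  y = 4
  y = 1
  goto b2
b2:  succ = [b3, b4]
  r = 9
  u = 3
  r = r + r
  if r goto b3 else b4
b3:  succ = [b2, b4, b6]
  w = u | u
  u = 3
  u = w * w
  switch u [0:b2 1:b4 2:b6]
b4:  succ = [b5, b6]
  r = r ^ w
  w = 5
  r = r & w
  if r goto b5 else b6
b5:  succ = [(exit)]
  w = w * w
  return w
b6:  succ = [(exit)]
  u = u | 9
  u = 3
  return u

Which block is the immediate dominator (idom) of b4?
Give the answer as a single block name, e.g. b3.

idom tree: b1←b0 b2←b1 b3←b2 b4←b2 b5←b4 b6←b2
Dom at joins:
  b2: preds {b1,b3}: {b0,b1} ∩ {b0,b1,b2,b3} = {b0,b1}; idom=b1
  b4: preds {b2,b3}: {b0,b1,b2} ∩ {b0,b1,b2,b3} = {b0,b1,b2}; idom=b2
  b6: preds {b3,b4}: {b0,b1,b2,b3} ∩ {b0,b1,b2,b4} = {b0,b1,b2}; idom=b2

idom(b4) = b2

Answer: b2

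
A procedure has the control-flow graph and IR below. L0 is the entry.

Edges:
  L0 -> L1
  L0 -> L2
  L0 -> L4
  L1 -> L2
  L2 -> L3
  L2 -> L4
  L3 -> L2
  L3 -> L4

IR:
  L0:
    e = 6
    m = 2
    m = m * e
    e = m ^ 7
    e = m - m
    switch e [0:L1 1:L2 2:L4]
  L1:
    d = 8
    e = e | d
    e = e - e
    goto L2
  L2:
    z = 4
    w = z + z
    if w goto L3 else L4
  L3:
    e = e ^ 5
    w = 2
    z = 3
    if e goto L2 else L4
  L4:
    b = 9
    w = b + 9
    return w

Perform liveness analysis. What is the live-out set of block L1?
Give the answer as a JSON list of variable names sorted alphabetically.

Block summaries:
  L0 def {e,m} use ∅
  L1 def {d,e} use {e}
  L2 def {w,z} use ∅
  L3 def {e,w,z} use {e}
  L4 def {b,w} use ∅

Liveness:
  L0 li=∅ lo={e}
  L1 li={e} lo={e}
  L2 li={e} lo={e}
  L3 li={e} lo={e}
  L4 li=∅ lo=∅

live-out(L1) = ["e"]

Answer: ["e"]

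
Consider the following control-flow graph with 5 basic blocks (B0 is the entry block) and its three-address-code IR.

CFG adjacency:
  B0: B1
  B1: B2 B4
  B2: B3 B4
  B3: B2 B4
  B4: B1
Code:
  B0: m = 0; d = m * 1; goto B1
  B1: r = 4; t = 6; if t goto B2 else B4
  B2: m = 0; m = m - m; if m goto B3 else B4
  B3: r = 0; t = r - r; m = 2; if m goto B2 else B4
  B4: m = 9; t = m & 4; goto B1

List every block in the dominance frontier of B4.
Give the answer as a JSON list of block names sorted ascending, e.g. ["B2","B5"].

idom tree: B1←B0 B2←B1 B3←B2 B4←B1
Dom at joins:
  B1: preds {B0,B4}: {B0} ∩ {B0,B1,B4} = {B0}; idom=B0
  B2: preds {B1,B3}: {B0,B1} ∩ {B0,B1,B2,B3} = {B0,B1}; idom=B1
  B4: preds {B1,B2,B3}: {B0,B1} ∩ {B0,B1,B2} ∩ {B0,B1,B2,B3} = {B0,B1}; idom=B1

Frontier:
  B1←B0: walk · to B0
  B1←B4: walk B4→B1 to B0
  B2←B1: walk · to B1
  B2←B3: walk B3→B2 to B1
  B4←B1: walk · to B1
  B4←B2: walk B2 to B1
  B4←B3: walk B3→B2 to B1
  DF(B0)=∅
  DF(B1)={B1}
  DF(B2)={B2,B4}
  DF(B3)={B2,B4}
  DF(B4)={B1}

DF(B4) = ["B1"]

Answer: ["B1"]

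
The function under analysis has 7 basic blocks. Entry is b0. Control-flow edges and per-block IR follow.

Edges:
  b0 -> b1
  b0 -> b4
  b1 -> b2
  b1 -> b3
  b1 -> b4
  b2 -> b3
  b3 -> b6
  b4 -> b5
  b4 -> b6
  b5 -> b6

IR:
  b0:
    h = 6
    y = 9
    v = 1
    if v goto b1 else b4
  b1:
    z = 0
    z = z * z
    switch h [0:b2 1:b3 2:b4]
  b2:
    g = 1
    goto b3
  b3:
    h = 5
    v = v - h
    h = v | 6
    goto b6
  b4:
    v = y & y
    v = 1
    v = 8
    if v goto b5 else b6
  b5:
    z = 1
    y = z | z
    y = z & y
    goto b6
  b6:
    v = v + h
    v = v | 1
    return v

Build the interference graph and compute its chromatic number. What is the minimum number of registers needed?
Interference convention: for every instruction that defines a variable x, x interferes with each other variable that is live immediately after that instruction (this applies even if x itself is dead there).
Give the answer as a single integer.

def/use:
  b0 def {h,v,y} use ∅
  b1 def {z} use {h}
  b2 def {g} use ∅
  b3 def {h,v} use {v}
  b4 def {v} use {y}
  b5 def {y,z} use ∅
  b6 def {v} use {h,v}

Liveness:
  b0 li=∅ lo={h,v,y}
  b1 li={h,v,y} lo={h,v,y}
  b2 li={v} lo={v}
  b3 li={v} lo={h,v}
  b4 li={h,y} lo={h,v}
  b5 li={h,v} lo={h,v}
  b6 li={h,v} lo=∅

Interference:
  g — {v}
  h — {v,y,z}
  v — {g,h,y,z}
  y — {h,v,z}
  z — {h,v,y}

Chromatic number:
  clique {h,v,y,z} ⇒ need ≥ 4
  4-colouring: R0={v}  R1={g,h}  R2={y}  R3={z}
  χ = 4

Answer: 4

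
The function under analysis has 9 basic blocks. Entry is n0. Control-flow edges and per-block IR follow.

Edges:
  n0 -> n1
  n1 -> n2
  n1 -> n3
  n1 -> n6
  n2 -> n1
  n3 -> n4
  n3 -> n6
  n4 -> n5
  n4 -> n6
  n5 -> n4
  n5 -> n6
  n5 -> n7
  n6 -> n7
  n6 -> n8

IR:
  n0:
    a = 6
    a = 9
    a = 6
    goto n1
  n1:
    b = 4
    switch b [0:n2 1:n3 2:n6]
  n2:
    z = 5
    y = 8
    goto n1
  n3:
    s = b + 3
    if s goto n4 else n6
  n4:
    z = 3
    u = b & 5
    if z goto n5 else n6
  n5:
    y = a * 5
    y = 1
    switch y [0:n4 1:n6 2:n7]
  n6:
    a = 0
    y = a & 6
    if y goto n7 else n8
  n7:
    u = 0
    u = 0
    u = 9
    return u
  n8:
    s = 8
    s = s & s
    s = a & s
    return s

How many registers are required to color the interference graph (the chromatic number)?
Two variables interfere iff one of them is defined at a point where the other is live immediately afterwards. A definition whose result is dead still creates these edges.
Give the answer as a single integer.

Answer: 4

Working:
Per-block:
  n0 def {a} use ∅
  n1 def {b} use ∅
  n2 def {y,z} use ∅
  n3 def {s} use {b}
  n4 def {u,z} use {b}
  n5 def {y} use {a}
  n6 def {a,y} use ∅
  n7 def {u} use ∅
  n8 def {s} use {a}

Backward fixpoint:
  live n0: ∅→{a}
  live n1: {a}→{a,b}
  live n2: {a}→{a}
  live n3: {a,b}→{a,b}
  live n4: {a,b}→{a,b}
  live n5: {a,b}→{a,b}
  live n6: ∅→{a}
  live n7: ∅→∅
  live n8: {a}→∅

Interfere edges:
  a: {b,s,u,y,z}
  b: {a,s,u,y,z}
  s: {a,b}
  u: {a,b,z}
  y: {a,b}
  z: {a,b,u}

Colouring:
  {a,b,u,z} pairwise interfere (4-clique) ⇒ χ ≥ 4
  assign a→R0 b→R1 s→R2 u→R2 y→R2 z→R3 — no edge inside a register ⇒ χ ≤ 4
  χ = 4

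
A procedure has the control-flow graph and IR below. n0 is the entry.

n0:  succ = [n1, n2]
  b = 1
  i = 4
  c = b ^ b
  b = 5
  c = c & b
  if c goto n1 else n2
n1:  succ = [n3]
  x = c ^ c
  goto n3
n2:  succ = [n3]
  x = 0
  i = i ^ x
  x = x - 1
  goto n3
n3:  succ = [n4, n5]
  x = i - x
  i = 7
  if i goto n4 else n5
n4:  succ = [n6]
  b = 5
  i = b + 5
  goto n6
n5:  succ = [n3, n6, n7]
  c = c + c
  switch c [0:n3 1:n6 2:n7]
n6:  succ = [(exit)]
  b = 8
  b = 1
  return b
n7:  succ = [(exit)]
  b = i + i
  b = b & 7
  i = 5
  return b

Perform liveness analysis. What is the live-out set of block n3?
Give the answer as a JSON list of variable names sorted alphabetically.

Block summaries:
  n0 def {b,c,i} use ∅
  n1 def {x} use {c}
  n2 def {i,x} use {i}
  n3 def {i,x} use {i,x}
  n4 def {b,i} use ∅
  n5 def {c} use {c}
  n6 def {b} use ∅
  n7 def {b,i} use {i}

Liveness:
  n0: in=∅ out={c,i}
  n1: in={c,i} out={c,i,x}
  n2: in={c,i} out={c,i,x}
  n3: in={c,i,x} out={c,i,x}
  n4: in=∅ out=∅
  n5: in={c,i,x} out={c,i,x}
  n6: in=∅ out=∅
  n7: in={i} out=∅

live-out(n3) = ["c", "i", "x"]

Answer: ["c", "i", "x"]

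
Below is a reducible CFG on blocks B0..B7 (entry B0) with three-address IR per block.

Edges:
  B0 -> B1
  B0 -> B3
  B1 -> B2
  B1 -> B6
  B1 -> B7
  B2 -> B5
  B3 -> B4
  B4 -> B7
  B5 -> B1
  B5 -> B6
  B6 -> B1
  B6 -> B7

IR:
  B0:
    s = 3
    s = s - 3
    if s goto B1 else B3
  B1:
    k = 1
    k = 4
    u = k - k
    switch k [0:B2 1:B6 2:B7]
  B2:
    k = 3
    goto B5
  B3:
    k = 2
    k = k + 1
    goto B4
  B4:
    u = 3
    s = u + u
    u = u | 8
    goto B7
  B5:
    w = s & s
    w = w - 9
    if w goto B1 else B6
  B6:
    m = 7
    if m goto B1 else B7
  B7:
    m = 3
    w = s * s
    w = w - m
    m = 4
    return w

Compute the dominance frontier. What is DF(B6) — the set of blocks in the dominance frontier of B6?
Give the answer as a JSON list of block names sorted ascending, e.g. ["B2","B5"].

Answer: ["B1", "B7"]

Analysis:
idom tree: B1←B0 B2←B1 B3←B0 B4←B3 B5←B2 B6←B1 B7←B0
Join-block Dom:
  B1: preds {B0,B5,B6}: {B0} ∩ {B0,B1,B2,B5} ∩ {B0,B1,B6} = {B0}; idom=B0
  B6: preds {B1,B5}: {B0,B1} ∩ {B0,B1,B2,B5} = {B0,B1}; idom=B1
  B7: preds {B1,B4,B6}: {B0,B1} ∩ {B0,B3,B4} ∩ {B0,B1,B6} = {B0}; idom=B0

DF derivation:
  B1←B0: walk · to B0
  B1←B5: walk B5→B2→B1 to B0
  B1←B6: walk B6→B1 to B0
  B6←B1: walk · to B1
  B6←B5: walk B5→B2 to B1
  B7←B1: walk B1 to B0
  B7←B4: walk B4→B3 to B0
  B7←B6: walk B6→B1 to B0
  DF(B0)=∅
  DF(B1)={B1,B7}
  DF(B2)={B1,B6}
  DF(B3)={B7}
  DF(B4)={B7}
  DF(B5)={B1,B6}
  DF(B6)={B1,B7}
  DF(B7)=∅

DF(B6) = ["B1", "B7"]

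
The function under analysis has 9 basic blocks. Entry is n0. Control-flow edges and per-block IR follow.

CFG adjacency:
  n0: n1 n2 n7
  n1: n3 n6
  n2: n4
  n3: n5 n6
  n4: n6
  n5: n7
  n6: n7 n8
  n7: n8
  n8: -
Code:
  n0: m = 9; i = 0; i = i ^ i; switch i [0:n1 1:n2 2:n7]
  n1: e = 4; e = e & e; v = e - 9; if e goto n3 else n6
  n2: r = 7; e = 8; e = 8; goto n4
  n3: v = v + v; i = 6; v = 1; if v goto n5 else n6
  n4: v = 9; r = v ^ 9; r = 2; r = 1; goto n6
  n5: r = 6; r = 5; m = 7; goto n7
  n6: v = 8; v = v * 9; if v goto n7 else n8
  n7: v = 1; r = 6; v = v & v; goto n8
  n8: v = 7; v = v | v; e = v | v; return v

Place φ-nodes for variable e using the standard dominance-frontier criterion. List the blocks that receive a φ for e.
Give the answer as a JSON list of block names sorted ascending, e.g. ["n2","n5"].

idom tree: n1←n0 n2←n0 n3←n1 n4←n2 n5←n3 n6←n0 n7←n0 n8←n0
Dom at joins:
  n6: preds {n1,n3,n4}: {n0,n1} ∩ {n0,n1,n3} ∩ {n0,n2,n4} = {n0}; idom=n0
  n7: preds {n0,n5,n6}: {n0} ∩ {n0,n1,n3,n5} ∩ {n0,n6} = {n0}; idom=n0
  n8: preds {n6,n7}: {n0,n6} ∩ {n0,n7} = {n0}; idom=n0

Frontier:
  n6←n1: walk n1 to n0
  n6←n3: walk n3→n1 to n0
  n6←n4: walk n4→n2 to n0
  n7←n0: walk · to n0
  n7←n5: walk n5→n3→n1 to n0
  n7←n6: walk n6 to n0
  n8←n6: walk n6 to n0
  n8←n7: walk n7 to n0
  n0 → ∅
  n1 → {n6,n7}
  n2 → {n6}
  n3 → {n6,n7}
  n4 → {n6}
  n5 → {n7}
  n6 → {n7,n8}
  n7 → {n8}
  n8 → ∅

φ for e: defs {n1,n2,n8}
  DF⁺ = {n6,n7,n8}

Answer: ["n6", "n7", "n8"]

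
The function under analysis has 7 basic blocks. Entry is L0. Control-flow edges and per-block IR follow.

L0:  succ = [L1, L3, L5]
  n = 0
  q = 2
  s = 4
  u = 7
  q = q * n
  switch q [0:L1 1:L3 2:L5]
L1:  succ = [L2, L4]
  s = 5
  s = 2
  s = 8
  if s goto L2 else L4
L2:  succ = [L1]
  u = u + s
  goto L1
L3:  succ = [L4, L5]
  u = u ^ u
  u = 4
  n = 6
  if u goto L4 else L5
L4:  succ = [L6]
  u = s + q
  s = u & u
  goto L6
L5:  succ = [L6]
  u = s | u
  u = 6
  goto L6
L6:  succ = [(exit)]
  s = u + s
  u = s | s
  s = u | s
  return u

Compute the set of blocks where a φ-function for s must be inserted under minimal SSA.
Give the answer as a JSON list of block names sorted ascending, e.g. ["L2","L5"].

idom tree: L1←L0 L2←L1 L3←L0 L4←L0 L5←L0 L6←L0
Dom at joins:
  L1: preds {L0,L2}: {L0} ∩ {L0,L1,L2} = {L0}; idom=L0
  L4: preds {L1,L3}: {L0,L1} ∩ {L0,L3} = {L0}; idom=L0
  L5: preds {L0,L3}: {L0} ∩ {L0,L3} = {L0}; idom=L0
  L6: preds {L4,L5}: {L0,L4} ∩ {L0,L5} = {L0}; idom=L0

DF walk-up:
  L1←L0: walk · to L0
  L1←L2: walk L2→L1 to L0
  L4←L1: walk L1 to L0
  L4←L3: walk L3 to L0
  L5←L0: walk · to L0
  L5←L3: walk L3 to L0
  L6←L4: walk L4 to L0
  L6←L5: walk L5 to L0
  L0 → ∅
  L1 → {L1,L4}
  L2 → {L1}
  L3 → {L4,L5}
  L4 → {L6}
  L5 → {L6}
  L6 → ∅

φ for s: defs {L0,L1,L4,L6}
  DF⁺ = {L1,L4,L6}

Answer: ["L1", "L4", "L6"]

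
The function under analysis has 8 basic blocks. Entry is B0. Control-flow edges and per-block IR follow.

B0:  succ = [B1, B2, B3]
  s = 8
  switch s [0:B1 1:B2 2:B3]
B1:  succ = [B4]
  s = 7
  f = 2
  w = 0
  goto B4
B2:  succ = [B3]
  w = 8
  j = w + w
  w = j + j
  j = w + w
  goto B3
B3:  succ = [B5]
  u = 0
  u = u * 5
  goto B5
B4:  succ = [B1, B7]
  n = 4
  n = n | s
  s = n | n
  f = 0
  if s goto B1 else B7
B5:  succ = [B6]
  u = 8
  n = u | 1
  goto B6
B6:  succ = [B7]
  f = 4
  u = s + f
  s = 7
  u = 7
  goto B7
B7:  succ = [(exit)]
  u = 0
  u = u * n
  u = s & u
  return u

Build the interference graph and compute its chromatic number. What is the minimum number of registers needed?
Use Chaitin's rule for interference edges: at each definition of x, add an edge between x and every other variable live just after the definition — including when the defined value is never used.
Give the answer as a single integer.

Answer: 3

Derivation:
Per-block:
  B0: def={s} ue=∅
  B1: def={f,s,w} ue=∅
  B2: def={j,w} ue=∅
  B3: def={u} ue=∅
  B4: def={f,n,s} ue={s}
  B5: def={n,u} ue=∅
  B6: def={f,s,u} ue={s}
  B7: def={u} ue={n,s}

Liveness:
  B0 li=∅ lo={s}
  B1 li=∅ lo={s}
  B2 li={s} lo={s}
  B3 li={s} lo={s}
  B4 li={s} lo={n,s}
  B5 li={s} lo={n,s}
  B6 li={n,s} lo={n,s}
  B7 li={n,s} lo=∅

Interference:
  f: {n,s}
  j: {s}
  n: {f,s,u}
  s: {f,j,n,u,w}
  u: {n,s}
  w: {s}

Colouring:
  clique {f,n,s} ⇒ need ≥ 3
  3-colouring: r0={s}  r1={j,n,w}  r2={f,u}
  χ = 3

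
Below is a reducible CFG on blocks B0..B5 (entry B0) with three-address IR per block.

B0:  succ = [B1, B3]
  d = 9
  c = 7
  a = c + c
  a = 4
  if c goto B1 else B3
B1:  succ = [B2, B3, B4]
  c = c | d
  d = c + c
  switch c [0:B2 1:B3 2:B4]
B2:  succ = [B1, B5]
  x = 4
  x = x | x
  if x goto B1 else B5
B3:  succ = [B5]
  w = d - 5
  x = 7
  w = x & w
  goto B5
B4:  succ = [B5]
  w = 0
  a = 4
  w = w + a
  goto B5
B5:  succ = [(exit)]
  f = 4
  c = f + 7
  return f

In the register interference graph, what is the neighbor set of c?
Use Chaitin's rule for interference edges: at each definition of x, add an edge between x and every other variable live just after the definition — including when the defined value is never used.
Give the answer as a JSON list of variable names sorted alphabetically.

Per-block:
  B0: def={a,c,d} ue=∅
  B1: def={c,d} ue={c,d}
  B2: def={x} ue=∅
  B3: def={w,x} ue={d}
  B4: def={a,w} ue=∅
  B5: def={c,f} ue=∅

Liveness:
  B0: in=∅ out={c,d}
  B1: in={c,d} out={c,d}
  B2: in={c,d} out={c,d}
  B3: in={d} out=∅
  B4: in=∅ out=∅
  B5: in=∅ out=∅

Interfere edges:
  a: {c,d,w}
  c: {a,d,f,x}
  d: {a,c,x}
  f: {c}
  w: {a,x}
  x: {c,d,w}

N(c) = ["a", "d", "f", "x"]

Answer: ["a", "d", "f", "x"]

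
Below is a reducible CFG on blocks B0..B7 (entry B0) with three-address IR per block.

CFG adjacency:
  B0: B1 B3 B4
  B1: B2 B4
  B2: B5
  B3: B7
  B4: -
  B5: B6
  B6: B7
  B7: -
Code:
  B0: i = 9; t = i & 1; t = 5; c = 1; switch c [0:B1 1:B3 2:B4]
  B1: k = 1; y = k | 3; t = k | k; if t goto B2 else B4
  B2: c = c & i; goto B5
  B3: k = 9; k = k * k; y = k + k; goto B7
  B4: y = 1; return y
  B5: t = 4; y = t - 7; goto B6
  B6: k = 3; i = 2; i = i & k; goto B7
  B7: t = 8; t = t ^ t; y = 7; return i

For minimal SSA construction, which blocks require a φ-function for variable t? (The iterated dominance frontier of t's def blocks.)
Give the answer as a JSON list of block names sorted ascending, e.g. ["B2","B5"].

Answer: ["B4", "B7"]

Analysis:
idom tree: B1←B0 B2←B1 B3←B0 B4←B0 B5←B2 B6←B5 B7←B0
Dom at joins:
  B4: preds {B0,B1}: {B0} ∩ {B0,B1} = {B0}; idom=B0
  B7: preds {B3,B6}: {B0,B3} ∩ {B0,B1,B2,B5,B6} = {B0}; idom=B0

Frontier:
  B4←B0: walk · to B0
  B4←B1: walk B1 to B0
  B7←B3: walk B3 to B0
  B7←B6: walk B6→B5→B2→B1 to B0
  B0 → ∅
  B1 → {B4,B7}
  B2 → {B7}
  B3 → {B7}
  B4 → ∅
  B5 → {B7}
  B6 → {B7}
  B7 → ∅

φ for t: defs {B0,B1,B5,B7}
  DF⁺ = {B4,B7}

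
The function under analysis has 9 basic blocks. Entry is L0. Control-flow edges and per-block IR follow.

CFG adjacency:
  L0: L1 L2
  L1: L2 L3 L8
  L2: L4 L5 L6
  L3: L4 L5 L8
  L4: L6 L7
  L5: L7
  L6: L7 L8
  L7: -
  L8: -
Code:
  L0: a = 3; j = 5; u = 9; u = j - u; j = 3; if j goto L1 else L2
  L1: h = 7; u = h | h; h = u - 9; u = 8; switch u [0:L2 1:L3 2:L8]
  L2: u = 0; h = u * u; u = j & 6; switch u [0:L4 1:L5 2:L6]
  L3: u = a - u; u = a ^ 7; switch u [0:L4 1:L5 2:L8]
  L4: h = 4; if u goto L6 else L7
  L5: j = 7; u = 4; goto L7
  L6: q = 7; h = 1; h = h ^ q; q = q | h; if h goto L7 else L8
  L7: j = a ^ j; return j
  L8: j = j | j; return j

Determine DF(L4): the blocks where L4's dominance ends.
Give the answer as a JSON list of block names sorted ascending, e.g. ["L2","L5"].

Answer: ["L6", "L7"]

Working:
idom tree: L1←L0 L2←L0 L3←L1 L4←L0 L5←L0 L6←L0 L7←L0 L8←L0
Dom∩ at merges:
  L2: preds {L0,L1}: {L0} ∩ {L0,L1} = {L0}; idom=L0
  L4: preds {L2,L3}: {L0,L2} ∩ {L0,L1,L3} = {L0}; idom=L0
  L5: preds {L2,L3}: {L0,L2} ∩ {L0,L1,L3} = {L0}; idom=L0
  L6: preds {L2,L4}: {L0,L2} ∩ {L0,L4} = {L0}; idom=L0
  L7: preds {L4,L5,L6}: {L0,L4} ∩ {L0,L5} ∩ {L0,L6} = {L0}; idom=L0
  L8: preds {L1,L3,L6}: {L0,L1} ∩ {L0,L1,L3} ∩ {L0,L6} = {L0}; idom=L0

DF walk-up:
  join L2 pred L0: · stop@L0
  join L2 pred L1: L1 stop@L0
  join L4 pred L2: L2 stop@L0
  join L4 pred L3: L3→L1 stop@L0
  join L5 pred L2: L2 stop@L0
  join L5 pred L3: L3→L1 stop@L0
  join L6 pred L2: L2 stop@L0
  join L6 pred L4: L4 stop@L0
  join L7 pred L4: L4 stop@L0
  join L7 pred L5: L5 stop@L0
  join L7 pred L6: L6 stop@L0
  join L8 pred L1: L1 stop@L0
  join L8 pred L3: L3→L1 stop@L0
  join L8 pred L6: L6 stop@L0
  L0 → ∅
  L1 → {L2,L4,L5,L8}
  L2 → {L4,L5,L6}
  L3 → {L4,L5,L8}
  L4 → {L6,L7}
  L5 → {L7}
  L6 → {L7,L8}
  L7 → ∅
  L8 → ∅

DF(L4) = ["L6", "L7"]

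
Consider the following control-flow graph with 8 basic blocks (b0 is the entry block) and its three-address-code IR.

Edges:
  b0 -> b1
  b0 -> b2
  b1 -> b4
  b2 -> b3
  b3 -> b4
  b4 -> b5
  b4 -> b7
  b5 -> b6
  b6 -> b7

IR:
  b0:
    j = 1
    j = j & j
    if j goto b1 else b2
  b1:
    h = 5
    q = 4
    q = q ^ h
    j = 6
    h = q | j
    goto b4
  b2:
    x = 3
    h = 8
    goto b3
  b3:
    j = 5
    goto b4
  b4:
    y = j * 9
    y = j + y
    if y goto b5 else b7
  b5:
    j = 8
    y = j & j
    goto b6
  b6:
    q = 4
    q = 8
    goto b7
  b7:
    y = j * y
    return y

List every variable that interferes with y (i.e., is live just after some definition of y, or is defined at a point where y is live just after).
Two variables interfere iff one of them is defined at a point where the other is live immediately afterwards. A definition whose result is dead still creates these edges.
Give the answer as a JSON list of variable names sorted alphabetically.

def/use:
  b0: {j} / ∅
  b1: {h,j,q} / ∅
  b2: {h,x} / ∅
  b3: {j} / ∅
  b4: {y} / {j}
  b5: {j,y} / ∅
  b6: {q} / ∅
  b7: {y} / {j,y}

Backward fixpoint:
  live b0: ∅→∅
  live b1: ∅→{j}
  live b2: ∅→∅
  live b3: ∅→{j}
  live b4: {j}→{j,y}
  live b5: ∅→{j,y}
  live b6: {j,y}→{j,y}
  live b7: {j,y}→∅

Conflict graph:
  h: {j,q}
  j: {h,q,y}
  q: {h,j,y}
  x: ∅
  y: {j,q}

N(y) = ["j", "q"]

Answer: ["j", "q"]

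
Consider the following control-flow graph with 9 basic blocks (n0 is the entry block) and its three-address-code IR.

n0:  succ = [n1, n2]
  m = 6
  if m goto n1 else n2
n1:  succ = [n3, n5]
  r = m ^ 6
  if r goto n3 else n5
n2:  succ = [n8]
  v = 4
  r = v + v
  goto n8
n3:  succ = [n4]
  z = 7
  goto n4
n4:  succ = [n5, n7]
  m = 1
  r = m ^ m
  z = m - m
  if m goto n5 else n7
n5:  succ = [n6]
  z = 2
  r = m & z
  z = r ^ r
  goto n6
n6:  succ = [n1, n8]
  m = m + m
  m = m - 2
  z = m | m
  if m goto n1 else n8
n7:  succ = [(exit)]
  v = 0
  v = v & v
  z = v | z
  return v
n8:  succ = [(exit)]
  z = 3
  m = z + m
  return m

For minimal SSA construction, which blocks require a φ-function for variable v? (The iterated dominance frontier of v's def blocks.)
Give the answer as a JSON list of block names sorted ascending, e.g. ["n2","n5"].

Answer: ["n8"]

Working:
idom tree: n1←n0 n2←n0 n3←n1 n4←n3 n5←n1 n6←n5 n7←n4 n8←n0
Dom at joins:
  n1: preds {n0,n6}: {n0} ∩ {n0,n1,n5,n6} = {n0}; idom=n0
  n5: preds {n1,n4}: {n0,n1} ∩ {n0,n1,n3,n4} = {n0,n1}; idom=n1
  n8: preds {n2,n6}: {n0,n2} ∩ {n0,n1,n5,n6} = {n0}; idom=n0

DF walk-up:
  join n1 pred n0: · stop@n0
  join n1 pred n6: n6→n5→n1 stop@n0
  join n5 pred n1: · stop@n1
  join n5 pred n4: n4→n3 stop@n1
  join n8 pred n2: n2 stop@n0
  join n8 pred n6: n6→n5→n1 stop@n0
  DF(n0)=∅
  DF(n1)={n1,n8}
  DF(n2)={n8}
  DF(n3)={n5}
  DF(n4)={n5}
  DF(n5)={n1,n8}
  DF(n6)={n1,n8}
  DF(n7)=∅
  DF(n8)=∅

φ for v: defs {n2,n7}
  DF⁺ = {n8}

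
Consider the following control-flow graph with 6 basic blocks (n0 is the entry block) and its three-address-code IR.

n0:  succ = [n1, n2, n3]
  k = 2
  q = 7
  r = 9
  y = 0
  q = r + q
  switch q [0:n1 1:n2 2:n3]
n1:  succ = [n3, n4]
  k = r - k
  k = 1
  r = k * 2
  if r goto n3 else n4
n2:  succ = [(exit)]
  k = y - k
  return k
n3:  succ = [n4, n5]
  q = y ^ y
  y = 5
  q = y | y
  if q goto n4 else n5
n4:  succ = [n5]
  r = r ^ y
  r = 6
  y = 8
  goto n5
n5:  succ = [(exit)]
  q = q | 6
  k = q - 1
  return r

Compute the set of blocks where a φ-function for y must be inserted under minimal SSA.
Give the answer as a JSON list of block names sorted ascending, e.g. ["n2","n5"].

Answer: ["n4", "n5"]

Working:
idom tree: n1←n0 n2←n0 n3←n0 n4←n0 n5←n0
Dom at joins:
  n3: preds {n0,n1}: {n0} ∩ {n0,n1} = {n0}; idom=n0
  n4: preds {n1,n3}: {n0,n1} ∩ {n0,n3} = {n0}; idom=n0
  n5: preds {n3,n4}: {n0,n3} ∩ {n0,n4} = {n0}; idom=n0

Frontier:
  join n3 pred n0: · stop@n0
  join n3 pred n1: n1 stop@n0
  join n4 pred n1: n1 stop@n0
  join n4 pred n3: n3 stop@n0
  join n5 pred n3: n3 stop@n0
  join n5 pred n4: n4 stop@n0
  DF(n0)=∅
  DF(n1)={n3,n4}
  DF(n2)=∅
  DF(n3)={n4,n5}
  DF(n4)={n5}
  DF(n5)=∅

φ for y: defs {n0,n3,n4}
  DF⁺ = {n4,n5}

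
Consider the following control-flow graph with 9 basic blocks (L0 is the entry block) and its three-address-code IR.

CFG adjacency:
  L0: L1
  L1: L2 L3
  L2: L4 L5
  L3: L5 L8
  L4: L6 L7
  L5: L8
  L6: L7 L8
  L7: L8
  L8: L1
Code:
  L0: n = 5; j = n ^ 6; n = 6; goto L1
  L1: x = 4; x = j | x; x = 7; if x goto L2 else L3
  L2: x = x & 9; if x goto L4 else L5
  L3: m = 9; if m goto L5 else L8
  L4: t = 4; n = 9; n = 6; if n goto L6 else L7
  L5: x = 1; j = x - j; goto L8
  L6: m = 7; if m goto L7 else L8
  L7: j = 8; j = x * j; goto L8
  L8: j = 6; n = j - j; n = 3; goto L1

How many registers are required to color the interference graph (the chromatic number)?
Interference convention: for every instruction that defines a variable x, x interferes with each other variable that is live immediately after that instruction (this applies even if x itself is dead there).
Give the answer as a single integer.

Block summaries:
  L0: def={j,n} ue=∅
  L1: def={x} ue={j}
  L2: def={x} ue={x}
  L3: def={m} ue=∅
  L4: def={n,t} ue=∅
  L5: def={j,x} ue={j}
  L6: def={m} ue=∅
  L7: def={j} ue={x}
  L8: def={j,n} ue=∅

Backward fixpoint:
  live L0: ∅→{j}
  live L1: {j}→{j,x}
  live L2: {j,x}→{j,x}
  live L3: {j}→{j}
  live L4: {x}→{x}
  live L5: {j}→∅
  live L6: {x}→{x}
  live L7: {x}→∅
  live L8: ∅→{j}

Conflict graph:
  j — {m,n,x}
  m — {j,x}
  n — {j,x}
  t — {x}
  x — {j,m,n,t}

Chromatic number:
  {j,m,x} pairwise interfere (3-clique) ⇒ χ ≥ 3
  3-colouring: R0={x}  R1={j,t}  R2={m,n}
  χ = 3

Answer: 3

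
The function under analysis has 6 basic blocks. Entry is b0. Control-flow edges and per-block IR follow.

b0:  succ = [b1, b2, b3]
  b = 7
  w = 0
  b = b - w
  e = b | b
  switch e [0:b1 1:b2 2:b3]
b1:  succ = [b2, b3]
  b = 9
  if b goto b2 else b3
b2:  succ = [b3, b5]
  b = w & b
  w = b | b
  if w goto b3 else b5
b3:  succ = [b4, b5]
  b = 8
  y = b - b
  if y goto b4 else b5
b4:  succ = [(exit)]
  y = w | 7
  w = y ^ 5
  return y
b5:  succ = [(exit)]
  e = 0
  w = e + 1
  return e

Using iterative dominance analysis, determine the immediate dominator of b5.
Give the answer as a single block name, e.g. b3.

idom tree: b1←b0 b2←b0 b3←b0 b4←b3 b5←b0
Dom∩ at merges:
  b2: preds {b0,b1}: {b0} ∩ {b0,b1} = {b0}; idom=b0
  b3: preds {b0,b1,b2}: {b0} ∩ {b0,b1} ∩ {b0,b2} = {b0}; idom=b0
  b5: preds {b2,b3}: {b0,b2} ∩ {b0,b3} = {b0}; idom=b0

idom(b5) = b0

Answer: b0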